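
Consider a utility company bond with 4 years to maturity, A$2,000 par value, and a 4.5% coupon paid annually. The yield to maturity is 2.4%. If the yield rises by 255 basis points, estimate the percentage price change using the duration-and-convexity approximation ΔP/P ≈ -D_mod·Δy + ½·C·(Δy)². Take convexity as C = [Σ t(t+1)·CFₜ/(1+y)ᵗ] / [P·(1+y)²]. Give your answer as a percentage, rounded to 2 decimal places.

With y = 0.024:
  t   CF        PV=CF/(1+0.024)^t    t·PV        t(t+1)·PV
  1        90.00        87.8906        87.8906         175.7812
  2        90.00        85.8307       171.6614         514.9841
  3        90.00        83.8190       251.4571       1,005.8284
  4     2,090.00     1,900.8439     7,603.3757      38,016.8785
  Σ                  2,158.3843     8,114.3848      39,713.4723
P = 2,158.3843; D_Mac = 3.75947 yrs; D_mod = 3.67136 yrs; C = 17.54725.
Duration effect: -3.67136 × (+0.0255) = -0.093620
Convexity effect: 0.5 × 17.54725 × (0.0255)² = +0.0057051
ΔP/P ≈ -0.093620 + 0.0057051 = -0.087915 = -8.7915%.

-8.79%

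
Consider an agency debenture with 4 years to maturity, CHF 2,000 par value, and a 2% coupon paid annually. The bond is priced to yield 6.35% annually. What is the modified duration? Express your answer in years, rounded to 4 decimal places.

Periodic yield y = 0.0635. First find Macaulay duration:
  t   CF        PV=CF/(1+0.0635)^t    t·PV
  1        40.00        37.6117        37.6117
  2        40.00        35.3659        70.7318
  3        40.00        33.2543        99.7628
  4     2,040.00     1,594.7044     6,378.8176
  Σ                  1,700.9363     6,586.9239
P = 1,700.9363; Macaulay duration = 6,586.9239 / 1,700.9363 = 3.87253 years.
Modified duration = D_Mac / (1 + y) = 3.87253 / 1.0635 = 3.64131 years.

3.6413 years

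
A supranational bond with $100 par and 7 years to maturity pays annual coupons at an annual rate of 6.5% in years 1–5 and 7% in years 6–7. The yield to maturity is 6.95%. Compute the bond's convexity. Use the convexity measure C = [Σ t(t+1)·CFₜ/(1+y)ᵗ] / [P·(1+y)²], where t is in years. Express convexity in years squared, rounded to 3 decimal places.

With y = 0.0695:
  t   CF        PV=CF/(1+0.0695)^t    t·PV        t(t+1)·PV
  1         6.50         6.0776         6.0776          12.1552
  2         6.50         5.6827        11.3653          34.0960
  3         6.50         5.3134        15.9401          63.7606
  4         6.50         4.9681        19.8724          99.3620
  5         6.50         4.6453        23.2263         139.3576
  6         7.00         4.6775        28.0650         196.4548
  7       107.00        66.8526       467.9681       3,743.7452
  Σ                     98.2171       572.5149       4,288.9313
P = 98.2171.
Convexity = Σ t(t+1)·PV / [P·(1+y)²] = 4,288.9313 / (98.2171 × 1.143830) = 38.17688.

38.177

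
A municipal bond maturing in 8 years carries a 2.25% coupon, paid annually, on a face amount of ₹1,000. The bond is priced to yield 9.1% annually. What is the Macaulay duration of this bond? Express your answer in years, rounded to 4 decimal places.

Periodic yield y = 0.091. Discount each cash flow and weight by its year:
  t   CF        PV=CF/(1+0.091)^t    t·PV
  1        22.50        20.6233        20.6233
  2        22.50        18.9031        37.8062
  3        22.50        17.3264        51.9792
  4        22.50        15.8812        63.5248
  5        22.50        14.5566        72.7828
  6        22.50        13.3424        80.0544
  7        22.50        12.2295        85.6066
  8     1,022.50       509.4075     4,075.2598
  Σ                    622.2699     4,487.6371
Price P = Σ PV = 622.2699.
Macaulay duration = Σ(t·PV) / P = 4,487.6371 / 622.2699 = 7.21172 years.

7.2117 years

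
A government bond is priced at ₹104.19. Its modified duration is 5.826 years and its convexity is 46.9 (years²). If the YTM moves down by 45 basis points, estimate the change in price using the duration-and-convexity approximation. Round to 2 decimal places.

+₹2.78

Duration effect: -D_mod·Δy = -5.826 × (-0.0045) = +0.026217
Convexity effect: ½·C·(Δy)² = 0.5 × 46.9 × (-0.0045)² = +0.0004748625
ΔP/P ≈ +0.026217 + 0.0004748625 = +0.0266918625
ΔP ≈ 104.19 × (+0.0266918625) = +2.781025153875.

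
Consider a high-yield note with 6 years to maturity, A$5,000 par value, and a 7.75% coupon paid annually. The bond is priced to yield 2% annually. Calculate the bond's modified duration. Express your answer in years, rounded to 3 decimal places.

Periodic yield y = 0.02. First find Macaulay duration:
  t   CF        PV=CF/(1+0.02)^t    t·PV
  1       387.50       379.9020       379.9020
  2       387.50       372.4529       744.9058
  3       387.50       365.1499     1,095.4497
  4       387.50       357.9901     1,431.9604
  5       387.50       350.9707     1,754.8534
  6     5,387.50     4,783.9458    28,703.6749
  Σ                  6,610.4114    34,110.7463
P = 6,610.4114; Macaulay duration = 34,110.7463 / 6,610.4114 = 5.16015 years.
Modified duration = D_Mac / (1 + y) = 5.16015 / 1.02 = 5.05898 years.

5.059 years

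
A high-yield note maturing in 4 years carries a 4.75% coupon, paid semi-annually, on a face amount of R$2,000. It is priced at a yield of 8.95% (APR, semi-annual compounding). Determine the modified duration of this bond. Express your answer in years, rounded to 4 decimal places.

Periodic yield y = 0.04475. First find Macaulay duration:
  t   CF        PV=CF/(1+0.04475)^t    t·PV
  1        47.50        45.4654        45.4654
  2        47.50        43.5180        87.0360
  3        47.50        41.6540       124.9619
  4        47.50        39.8698       159.4792
  5        47.50        38.1621       190.8103
  6        47.50        36.5274       219.1647
  7        47.50        34.9629       244.7400
  8     2,047.50     1,442.5301    11,540.2405
  Σ                  1,722.6896    12,611.8980
P = 1,722.6896; Macaulay duration = 12,611.8980 / 1,722.6896 = 7.32105 half-year periods = 3.66053 years.
Modified duration = D_Mac / (1 + y) = 3.66053 / 1.04475 = 3.50373 years.

3.5037 years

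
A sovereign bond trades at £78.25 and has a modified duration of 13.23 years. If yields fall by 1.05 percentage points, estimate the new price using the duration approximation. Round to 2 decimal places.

£89.12

Duration approximation: ΔP/P ≈ -D_mod · Δy = -13.23 × (-0.0105) = +0.138915.
New price ≈ 78.25 × (1 + 0.138915) = 89.12009875.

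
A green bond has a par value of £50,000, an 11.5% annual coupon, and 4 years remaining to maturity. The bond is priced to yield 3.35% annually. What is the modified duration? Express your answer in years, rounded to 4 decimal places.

Periodic yield y = 0.0335. First find Macaulay duration:
  t   CF        PV=CF/(1+0.0335)^t    t·PV
  1     5,750.00     5,563.6188     5,563.6188
  2     5,750.00     5,383.2789    10,766.5579
  3     5,750.00     5,208.7846    15,626.3539
  4    55,750.00    48,865.5676   195,462.2705
  Σ                 65,021.2500   227,418.8010
P = 65,021.2500; Macaulay duration = 227,418.8010 / 65,021.2500 = 3.49761 years.
Modified duration = D_Mac / (1 + y) = 3.49761 / 1.0335 = 3.38424 years.

3.3842 years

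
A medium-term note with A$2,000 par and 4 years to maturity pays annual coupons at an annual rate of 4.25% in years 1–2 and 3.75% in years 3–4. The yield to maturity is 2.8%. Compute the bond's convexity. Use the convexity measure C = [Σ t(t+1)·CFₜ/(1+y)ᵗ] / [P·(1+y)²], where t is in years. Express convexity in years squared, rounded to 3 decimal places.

17.492

With y = 0.028:
  t   CF        PV=CF/(1+0.028)^t    t·PV        t(t+1)·PV
  1        85.00        82.6848        82.6848         165.3696
  2        85.00        80.4327       160.8654         482.5963
  3        75.00        69.0370       207.1110         828.4440
  4     2,075.00     1,857.9997     7,431.9988      37,159.9942
  Σ                  2,090.1542     7,882.6601      38,636.4042
P = 2,090.1542.
Convexity = Σ t(t+1)·PV / [P·(1+y)²] = 38,636.4042 / (2,090.1542 × 1.056784) = 17.49170.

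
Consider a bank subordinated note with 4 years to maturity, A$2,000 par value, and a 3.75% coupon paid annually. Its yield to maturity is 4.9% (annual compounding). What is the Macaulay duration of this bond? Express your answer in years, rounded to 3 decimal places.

Periodic yield y = 0.049. Discount each cash flow and weight by its year:
  t   CF        PV=CF/(1+0.049)^t    t·PV
  1        75.00        71.4967        71.4967
  2        75.00        68.1570       136.3139
  3        75.00        64.9733       194.9198
  4     2,075.00     1,713.6264     6,854.5057
  Σ                  1,918.2533     7,257.2361
Price P = Σ PV = 1,918.2533.
Macaulay duration = Σ(t·PV) / P = 7,257.2361 / 1,918.2533 = 3.78325 years.

3.783 years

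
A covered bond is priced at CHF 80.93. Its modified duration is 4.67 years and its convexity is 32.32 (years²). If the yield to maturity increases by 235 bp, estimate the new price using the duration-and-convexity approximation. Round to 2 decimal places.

Duration effect: -D_mod·Δy = -4.67 × (+0.0235) = -0.109745
Convexity effect: ½·C·(Δy)² = 0.5 × 32.32 × (0.0235)² = +0.00892436
ΔP/P ≈ -0.109745 + 0.00892436 = -0.10082064
New price ≈ 80.93 × (1 - 0.10082064) = 72.7705856048.

CHF 72.77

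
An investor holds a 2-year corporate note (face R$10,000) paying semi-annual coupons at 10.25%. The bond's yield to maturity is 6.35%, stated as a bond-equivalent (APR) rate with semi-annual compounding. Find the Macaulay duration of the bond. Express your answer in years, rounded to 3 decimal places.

Periodic yield y = 0.03175. Discount each cash flow and weight by its period:
  t   CF        PV=CF/(1+0.03175)^t    t·PV
  1       512.50       496.7289       496.7289
  2       512.50       481.4430       962.8861
  3       512.50       466.6276     1,399.8828
  4    10,512.50     9,277.0116    37,108.0463
  Σ                 10,721.8111    39,967.5441
Price P = Σ PV = 10,721.8111.
Macaulay duration = Σ(t·PV) / P = 39,967.5441 / 10,721.8111 = 3.72769 half-year periods.
In years: 3.72769 / 2 = 1.86384 years.

1.864 years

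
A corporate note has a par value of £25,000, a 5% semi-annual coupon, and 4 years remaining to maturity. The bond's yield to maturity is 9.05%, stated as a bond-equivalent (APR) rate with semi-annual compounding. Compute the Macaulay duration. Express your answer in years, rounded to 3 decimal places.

Periodic yield y = 0.04525. Discount each cash flow and weight by its period:
  t   CF        PV=CF/(1+0.04525)^t    t·PV
  1       625.00       597.9431       597.9431
  2       625.00       572.0575     1,144.1150
  3       625.00       547.2925     1,641.8775
  4       625.00       523.5996     2,094.3984
  5       625.00       500.9324     2,504.6621
  6       625.00       479.2465     2,875.4791
  7       625.00       458.4994     3,209.4959
  8    25,625.00    17,984.6696   143,877.3570
  Σ                 21,664.2406   157,945.3280
Price P = Σ PV = 21,664.2406.
Macaulay duration = Σ(t·PV) / P = 157,945.3280 / 21,664.2406 = 7.29060 half-year periods.
In years: 7.29060 / 2 = 3.64530 years.

3.645 years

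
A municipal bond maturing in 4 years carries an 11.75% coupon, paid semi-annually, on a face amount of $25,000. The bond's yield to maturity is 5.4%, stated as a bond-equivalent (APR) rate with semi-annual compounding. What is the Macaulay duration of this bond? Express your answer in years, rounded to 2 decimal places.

Periodic yield y = 0.027. Discount each cash flow and weight by its period:
  t   CF        PV=CF/(1+0.027)^t    t·PV
  1     1,468.75     1,430.1363     1,430.1363
  2     1,468.75     1,392.5378     2,785.0756
  3     1,468.75     1,355.9277     4,067.7832
  4     1,468.75     1,320.2802     5,281.1207
  5     1,468.75     1,285.5698     6,427.8490
  6     1,468.75     1,251.7720     7,510.6317
  7     1,468.75     1,218.8627     8,532.0387
  8    26,468.75    21,387.9856   171,103.8849
  Σ                 30,643.0721   207,138.5202
Price P = Σ PV = 30,643.0721.
Macaulay duration = Σ(t·PV) / P = 207,138.5202 / 30,643.0721 = 6.75972 half-year periods.
In years: 6.75972 / 2 = 3.37986 years.

3.38 years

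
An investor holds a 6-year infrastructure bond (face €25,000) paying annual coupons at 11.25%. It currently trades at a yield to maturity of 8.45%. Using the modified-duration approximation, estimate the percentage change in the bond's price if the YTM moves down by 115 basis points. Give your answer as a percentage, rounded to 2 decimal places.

+5.04%

Periodic yield y = 0.0845. Modified duration first:
  t   CF        PV=CF/(1+0.0845)^t    t·PV
  1     2,812.50     2,593.3610     2,593.3610
  2     2,812.50     2,391.2964     4,782.5929
  3     2,812.50     2,204.9760     6,614.9279
  4     2,812.50     2,033.1729     8,132.6915
  5     2,812.50     1,874.7560     9,373.7799
  6    27,812.50    17,094.7475   102,568.4850
  Σ                 28,192.3098   134,065.8382
P = 28,192.3098; D_Mac = 4.75540 yrs; D_mod = 4.75540/(1+0.0845) = 4.38488 yrs.
ΔP/P ≈ -D_mod · Δy = -4.38488 × (-0.0115) = +0.050426 = +5.0426%.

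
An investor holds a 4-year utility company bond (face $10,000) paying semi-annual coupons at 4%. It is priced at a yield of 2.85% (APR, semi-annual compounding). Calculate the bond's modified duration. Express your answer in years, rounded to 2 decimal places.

Periodic yield y = 0.01425. First find Macaulay duration:
  t   CF        PV=CF/(1+0.01425)^t    t·PV
  1       200.00       197.1900       197.1900
  2       200.00       194.4196       388.8391
  3       200.00       191.6880       575.0640
  4       200.00       188.9948       755.9793
  5       200.00       186.3395       931.6975
  6       200.00       183.7215     1,102.3288
  7       200.00       181.1402     1,267.9815
  8    10,200.00     9,108.3569    72,866.8554
  Σ                 10,431.8505    78,085.9357
P = 10,431.8505; Macaulay duration = 78,085.9357 / 10,431.8505 = 7.48534 half-year periods = 3.74267 years.
Modified duration = D_Mac / (1 + y) = 3.74267 / 1.01425 = 3.69009 years.

3.69 years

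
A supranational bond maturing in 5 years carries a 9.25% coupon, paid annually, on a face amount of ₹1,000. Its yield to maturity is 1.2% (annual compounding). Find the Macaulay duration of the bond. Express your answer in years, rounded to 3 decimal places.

4.349 years

Periodic yield y = 0.012. Discount each cash flow and weight by its year:
  t   CF        PV=CF/(1+0.012)^t    t·PV
  1        92.50        91.4032        91.4032
  2        92.50        90.3193       180.6387
  3        92.50        89.2483       267.7450
  4        92.50        88.1901       352.7603
  5     1,092.50     1,029.2453     5,146.2264
  Σ                  1,388.4062     6,038.7735
Price P = Σ PV = 1,388.4062.
Macaulay duration = Σ(t·PV) / P = 6,038.7735 / 1,388.4062 = 4.34943 years.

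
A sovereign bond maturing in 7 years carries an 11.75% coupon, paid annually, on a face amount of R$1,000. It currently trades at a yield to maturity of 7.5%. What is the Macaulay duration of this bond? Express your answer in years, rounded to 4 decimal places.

5.3297 years

Periodic yield y = 0.075. Discount each cash flow and weight by its year:
  t   CF        PV=CF/(1+0.075)^t    t·PV
  1       117.50       109.3023       109.3023
  2       117.50       101.6766       203.3532
  3       117.50        94.5829       283.7486
  4       117.50        87.9841       351.9362
  5       117.50        81.8456       409.2282
  6       117.50        76.1355       456.8129
  7     1,117.50       673.5786     4,715.0502
  Σ                  1,225.1056     6,529.4316
Price P = Σ PV = 1,225.1056.
Macaulay duration = Σ(t·PV) / P = 6,529.4316 / 1,225.1056 = 5.32969 years.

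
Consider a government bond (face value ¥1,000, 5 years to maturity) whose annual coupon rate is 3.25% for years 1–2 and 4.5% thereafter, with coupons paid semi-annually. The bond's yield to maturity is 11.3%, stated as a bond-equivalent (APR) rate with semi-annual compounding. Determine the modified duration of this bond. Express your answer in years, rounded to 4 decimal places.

4.2955 years

Periodic yield y = 0.0565. First find Macaulay duration:
  t   CF        PV=CF/(1+0.0565)^t    t·PV
  1        16.25        15.3810        15.3810
  2        16.25        14.5584        29.1168
  3        16.25        13.7799        41.3396
  4        16.25        13.0429        52.1717
  5        22.50        17.0937        85.4683
  6        22.50        16.1795        97.0771
  7        22.50        15.3143       107.1998
  8        22.50        14.4953       115.9622
  9        22.50        13.7201       123.4808
  10    1,022.50       590.1580     5,901.5801
  Σ                    723.7230     6,568.7774
P = 723.7230; Macaulay duration = 6,568.7774 / 723.7230 = 9.07637 half-year periods = 4.53818 years.
Modified duration = D_Mac / (1 + y) = 4.53818 / 1.0565 = 4.29549 years.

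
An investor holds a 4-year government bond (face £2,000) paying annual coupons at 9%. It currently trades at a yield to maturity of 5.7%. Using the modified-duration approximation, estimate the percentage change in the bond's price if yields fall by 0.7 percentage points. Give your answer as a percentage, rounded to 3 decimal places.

+2.356%

Periodic yield y = 0.057. Modified duration first:
  t   CF        PV=CF/(1+0.057)^t    t·PV
  1       180.00       170.2933       170.2933
  2       180.00       161.1100       322.2200
  3       180.00       152.4220       457.2659
  4     2,180.00     1,746.4516     6,985.8062
  Σ                  2,230.2768     7,935.5854
P = 2,230.2768; D_Mac = 3.55812 yrs; D_mod = 3.55812/(1+0.057) = 3.36624 yrs.
ΔP/P ≈ -D_mod · Δy = -3.36624 × (-0.007) = +0.023564 = +2.3564%.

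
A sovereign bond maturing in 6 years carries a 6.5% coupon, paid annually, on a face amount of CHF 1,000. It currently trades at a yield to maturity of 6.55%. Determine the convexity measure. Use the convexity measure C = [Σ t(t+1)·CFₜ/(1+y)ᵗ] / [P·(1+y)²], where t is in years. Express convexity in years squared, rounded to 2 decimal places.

30.12

With y = 0.0655:
  t   CF        PV=CF/(1+0.0655)^t    t·PV        t(t+1)·PV
  1        65.00        61.0042        61.0042         122.0084
  2        65.00        57.2541       114.5082         343.5245
  3        65.00        53.7345       161.2034         644.8137
  4        65.00        50.4312       201.7249       1,008.6246
  5        65.00        47.3310       236.6552       1,419.9313
  6     1,065.00       727.8282     4,366.9693      30,568.7848
  Σ                    997.5833     5,142.0652      34,107.6872
P = 997.5833.
Convexity = Σ t(t+1)·PV / [P·(1+y)²] = 34,107.6872 / (997.5833 × 1.135290) = 30.11593.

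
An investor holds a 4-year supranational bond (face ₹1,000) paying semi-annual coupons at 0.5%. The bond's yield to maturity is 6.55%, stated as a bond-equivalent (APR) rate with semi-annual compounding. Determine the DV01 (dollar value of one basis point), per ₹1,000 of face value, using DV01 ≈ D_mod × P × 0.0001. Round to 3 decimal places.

₹0.303

Periodic yield y = 0.03275.
  t   CF        PV=CF/(1+0.03275)^t    t·PV
  1         2.50         2.4207         2.4207
  2         2.50         2.3440         4.6879
  3         2.50         2.2696         6.8089
  4         2.50         2.1977         8.7906
  5         2.50         2.1280        10.6398
  6         2.50         2.0605        12.3629
  7         2.50         1.9951        13.9660
  8     1,002.50       774.6807     6,197.4458
  Σ                    790.0963     6,257.1226
P = 790.0963; D_Mac = 7.91944 half-year periods = 3.95972 yrs; D_mod = 3.83415 yrs.
DV01 ≈ 3.83415 × 790.0963 × 0.0001 = 0.302935.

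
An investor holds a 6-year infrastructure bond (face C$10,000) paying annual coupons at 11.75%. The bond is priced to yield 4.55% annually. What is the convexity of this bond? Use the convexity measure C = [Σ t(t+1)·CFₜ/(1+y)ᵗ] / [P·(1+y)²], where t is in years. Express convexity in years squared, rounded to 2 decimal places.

With y = 0.0455:
  t   CF        PV=CF/(1+0.0455)^t    t·PV        t(t+1)·PV
  1     1,175.00     1,123.8642     1,123.8642       2,247.7284
  2     1,175.00     1,074.9538     2,149.9076       6,449.7227
  3     1,175.00     1,028.1720     3,084.5159      12,338.0635
  4     1,175.00       983.4261     3,933.7043      19,668.5214
  5     1,175.00       940.6275     4,703.1376      28,218.8256
  6    11,175.00     8,556.6410    51,339.8457     359,378.9201
  Σ                 13,707.6845    66,334.9752     428,301.7817
P = 13,707.6845.
Convexity = Σ t(t+1)·PV / [P·(1+y)²] = 428,301.7817 / (13,707.6845 × 1.093070) = 28.58497.

28.58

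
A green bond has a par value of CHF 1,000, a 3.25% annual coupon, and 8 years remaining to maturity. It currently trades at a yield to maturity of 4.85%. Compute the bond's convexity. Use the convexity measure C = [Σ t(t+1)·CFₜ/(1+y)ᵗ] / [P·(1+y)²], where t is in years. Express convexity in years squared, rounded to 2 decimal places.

With y = 0.0485:
  t   CF        PV=CF/(1+0.0485)^t    t·PV        t(t+1)·PV
  1        32.50        30.9967        30.9967          61.9933
  2        32.50        29.5629        59.1257         177.3772
  3        32.50        28.1954        84.5862         338.3446
  4        32.50        26.8912       107.5647         537.8233
  5        32.50        25.6473       128.2364         769.4182
  6        32.50        24.4609       146.7655       1,027.3586
  7        32.50        23.3294       163.3061       1,306.4486
  8     1,032.50       706.8749     5,654.9995      50,894.9953
  Σ                    895.9586     6,375.5806      55,113.7591
P = 895.9586.
Convexity = Σ t(t+1)·PV / [P·(1+y)²] = 55,113.7591 / (895.9586 × 1.099352) = 55.95452.

55.95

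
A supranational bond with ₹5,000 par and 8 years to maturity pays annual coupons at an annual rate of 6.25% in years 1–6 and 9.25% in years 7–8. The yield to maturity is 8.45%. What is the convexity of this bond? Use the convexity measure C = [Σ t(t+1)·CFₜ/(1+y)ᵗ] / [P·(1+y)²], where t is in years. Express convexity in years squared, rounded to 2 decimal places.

With y = 0.0845:
  t   CF        PV=CF/(1+0.0845)^t    t·PV        t(t+1)·PV
  1       312.50       288.1512       288.1512         576.3024
  2       312.50       265.6996       531.3992       1,594.1976
  3       312.50       244.9973       734.9920       2,939.9680
  4       312.50       225.9081       903.6324       4,518.1619
  5       312.50       208.3062     1,041.5311       6,249.1866
  6       312.50       192.0758     1,152.4549       8,067.1842
  7       462.50       262.1228     1,834.8598      14,678.8783
  8     5,462.50     2,854.6640    22,837.3121     205,535.8085
  Σ                  4,541.9251    29,324.3326     244,159.6876
P = 4,541.9251.
Convexity = Σ t(t+1)·PV / [P·(1+y)²] = 244,159.6876 / (4,541.9251 × 1.176140) = 45.70617.

45.71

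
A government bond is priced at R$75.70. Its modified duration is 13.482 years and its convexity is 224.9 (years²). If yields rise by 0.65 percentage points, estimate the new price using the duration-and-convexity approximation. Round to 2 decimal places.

Duration effect: -D_mod·Δy = -13.482 × (+0.0065) = -0.087633
Convexity effect: ½·C·(Δy)² = 0.5 × 224.9 × (0.0065)² = +0.0047510125
ΔP/P ≈ -0.087633 + 0.0047510125 = -0.0828819875
New price ≈ 75.70 × (1 - 0.0828819875) = 69.42583354625.

R$69.43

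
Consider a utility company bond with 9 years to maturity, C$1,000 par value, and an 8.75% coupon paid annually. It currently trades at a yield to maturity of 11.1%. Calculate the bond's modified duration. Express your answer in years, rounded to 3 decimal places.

Periodic yield y = 0.111. First find Macaulay duration:
  t   CF        PV=CF/(1+0.111)^t    t·PV
  1        87.50        78.7579        78.7579
  2        87.50        70.8892       141.7784
  3        87.50        63.8066       191.4199
  4        87.50        57.4317       229.7269
  5        87.50        51.6937       258.4686
  6        87.50        46.5290       279.1740
  7        87.50        41.8803       293.1620
  8        87.50        37.6960       301.5682
  9     1,087.50       421.6992     3,795.2924
  Σ                    870.3836     5,569.3483
P = 870.3836; Macaulay duration = 5,569.3483 / 870.3836 = 6.39873 years.
Modified duration = D_Mac / (1 + y) = 6.39873 / 1.111 = 5.75943 years.

5.759 years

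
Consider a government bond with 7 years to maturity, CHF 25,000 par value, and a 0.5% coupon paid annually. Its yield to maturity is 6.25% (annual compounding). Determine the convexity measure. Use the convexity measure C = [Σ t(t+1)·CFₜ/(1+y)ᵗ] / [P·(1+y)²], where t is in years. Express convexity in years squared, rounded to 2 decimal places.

With y = 0.0625:
  t   CF        PV=CF/(1+0.0625)^t    t·PV        t(t+1)·PV
  1       125.00       117.6471       117.6471         235.2941
  2       125.00       110.7266       221.4533         664.3599
  3       125.00       104.2133       312.6399       1,250.5597
  4       125.00        98.0831       392.3325       1,961.6623
  5       125.00        92.3135       461.5676       2,769.4057
  6       125.00        86.8833       521.2999       3,649.0992
  7    25,125.00    16,436.2788   115,053.9516     920,431.6128
  Σ                 17,046.1458   117,080.8918     930,961.9937
P = 17,046.1458.
Convexity = Σ t(t+1)·PV / [P·(1+y)²] = 930,961.9937 / (17,046.1458 × 1.128906) = 48.37800.

48.38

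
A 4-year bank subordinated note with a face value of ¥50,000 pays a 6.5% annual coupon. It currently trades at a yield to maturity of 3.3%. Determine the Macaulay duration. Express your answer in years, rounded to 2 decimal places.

Periodic yield y = 0.033. Discount each cash flow and weight by its year:
  t   CF        PV=CF/(1+0.033)^t    t·PV
  1     3,250.00     3,146.1762     3,146.1762
  2     3,250.00     3,045.6691     6,091.3382
  3     3,250.00     2,948.3728     8,845.1184
  4    53,250.00    46,764.7187   187,058.8747
  Σ                 55,904.9368   205,141.5075
Price P = Σ PV = 55,904.9368.
Macaulay duration = Σ(t·PV) / P = 205,141.5075 / 55,904.9368 = 3.66947 years.

3.67 years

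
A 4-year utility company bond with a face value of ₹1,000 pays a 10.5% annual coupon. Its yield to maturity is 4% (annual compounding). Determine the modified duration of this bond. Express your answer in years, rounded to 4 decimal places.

3.3868 years

Periodic yield y = 0.04. First find Macaulay duration:
  t   CF        PV=CF/(1+0.04)^t    t·PV
  1       105.00       100.9615       100.9615
  2       105.00        97.0784       194.1568
  3       105.00        93.3446       280.0339
  4     1,105.00       944.5586     3,778.2345
  Σ                  1,235.9432     4,353.3867
P = 1,235.9432; Macaulay duration = 4,353.3867 / 1,235.9432 = 3.52232 years.
Modified duration = D_Mac / (1 + y) = 3.52232 / 1.04 = 3.38685 years.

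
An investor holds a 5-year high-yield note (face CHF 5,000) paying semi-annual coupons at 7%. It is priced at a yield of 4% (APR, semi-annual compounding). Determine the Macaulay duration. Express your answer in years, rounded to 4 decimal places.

4.3540 years

Periodic yield y = 0.02. Discount each cash flow and weight by its period:
  t   CF        PV=CF/(1+0.02)^t    t·PV
  1       175.00       171.5686       171.5686
  2       175.00       168.2045       336.4091
  3       175.00       164.9064       494.7192
  4       175.00       161.6729       646.6918
  5       175.00       158.5029       792.5145
  6       175.00       155.3950       932.3700
  7       175.00       152.3480     1,066.4362
  8       175.00       149.3608     1,194.8865
  9       175.00       146.4322     1,317.8895
  10    5,175.00     4,245.3025    42,453.0245
  Σ                  5,673.6939    49,406.5099
Price P = Σ PV = 5,673.6939.
Macaulay duration = Σ(t·PV) / P = 49,406.5099 / 5,673.6939 = 8.70800 half-year periods.
In years: 8.70800 / 2 = 4.35400 years.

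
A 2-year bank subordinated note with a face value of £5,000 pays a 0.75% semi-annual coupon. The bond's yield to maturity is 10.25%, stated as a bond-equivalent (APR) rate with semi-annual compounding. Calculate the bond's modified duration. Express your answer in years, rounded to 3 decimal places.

Periodic yield y = 0.05125. First find Macaulay duration:
  t   CF        PV=CF/(1+0.05125)^t    t·PV
  1        18.75        17.8359        17.8359
  2        18.75        16.9664        33.9328
  3        18.75        16.1392        48.4177
  4     5,018.75     4,109.3348    16,437.3393
  Σ                  4,160.2764    16,537.5257
P = 4,160.2764; Macaulay duration = 16,537.5257 / 4,160.2764 = 3.97510 half-year periods = 1.98755 years.
Modified duration = D_Mac / (1 + y) = 1.98755 / 1.05125 = 1.89066 years.

1.891 years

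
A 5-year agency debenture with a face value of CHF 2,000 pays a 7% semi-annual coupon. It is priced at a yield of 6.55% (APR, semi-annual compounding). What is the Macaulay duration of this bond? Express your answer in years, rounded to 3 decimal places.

4.312 years

Periodic yield y = 0.03275. Discount each cash flow and weight by its period:
  t   CF        PV=CF/(1+0.03275)^t    t·PV
  1        70.00        67.7802        67.7802
  2        70.00        65.6308       131.2616
  3        70.00        63.5495       190.6486
  4        70.00        61.5343       246.1372
  5        70.00        59.5830       297.9148
  6        70.00        57.6935       346.1609
  7        70.00        55.8639       391.0476
  8        70.00        54.0924       432.7394
  9        70.00        52.3771       471.3936
  10    2,070.00     1,499.7481    14,997.4806
  Σ                  2,037.8528    17,572.5645
Price P = Σ PV = 2,037.8528.
Macaulay duration = Σ(t·PV) / P = 17,572.5645 / 2,037.8528 = 8.62308 half-year periods.
In years: 8.62308 / 2 = 4.31154 years.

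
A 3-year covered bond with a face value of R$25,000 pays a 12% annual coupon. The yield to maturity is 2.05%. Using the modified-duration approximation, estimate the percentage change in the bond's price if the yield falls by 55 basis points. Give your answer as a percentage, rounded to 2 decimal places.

Periodic yield y = 0.0205. Modified duration first:
  t   CF        PV=CF/(1+0.0205)^t    t·PV
  1     3,000.00     2,939.7354     2,939.7354
  2     3,000.00     2,880.6815     5,761.3629
  3    28,000.00    26,346.2619    79,038.7856
  Σ                 32,166.6787    87,739.8839
P = 32,166.6787; D_Mac = 2.72766 yrs; D_mod = 2.72766/(1+0.0205) = 2.67287 yrs.
ΔP/P ≈ -D_mod · Δy = -2.67287 × (-0.0055) = +0.014701 = +1.4701%.

+1.47%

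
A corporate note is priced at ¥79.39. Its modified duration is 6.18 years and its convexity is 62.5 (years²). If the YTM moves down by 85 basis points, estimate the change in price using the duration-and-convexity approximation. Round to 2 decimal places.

+¥4.35

Duration effect: -D_mod·Δy = -6.18 × (-0.0085) = +0.052530
Convexity effect: ½·C·(Δy)² = 0.5 × 62.5 × (-0.0085)² = +0.0022578125
ΔP/P ≈ +0.052530 + 0.0022578125 = +0.0547878125
ΔP ≈ 79.39 × (+0.0547878125) = +4.349604434375.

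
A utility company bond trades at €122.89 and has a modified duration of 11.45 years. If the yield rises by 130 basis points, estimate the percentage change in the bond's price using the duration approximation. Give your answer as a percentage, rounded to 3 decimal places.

Duration approximation: ΔP/P ≈ -D_mod · Δy = -11.45 × (+0.013) = -0.148850.
As a percentage: -14.8850%.

-14.885%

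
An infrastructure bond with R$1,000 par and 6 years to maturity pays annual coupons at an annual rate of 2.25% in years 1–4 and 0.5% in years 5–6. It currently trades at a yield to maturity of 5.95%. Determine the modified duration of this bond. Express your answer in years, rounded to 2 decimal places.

5.33 years

Periodic yield y = 0.0595. First find Macaulay duration:
  t   CF        PV=CF/(1+0.0595)^t    t·PV
  1        22.50        21.2364        21.2364
  2        22.50        20.0438        40.0876
  3        22.50        18.9182        56.7546
  4        22.50        17.8558        71.4231
  5         5.00         3.7451        18.7256
  6     1,005.00       710.4938     4,262.9628
  Σ                    792.2931     4,471.1902
P = 792.2931; Macaulay duration = 4,471.1902 / 792.2931 = 5.64335 years.
Modified duration = D_Mac / (1 + y) = 5.64335 / 1.0595 = 5.32643 years.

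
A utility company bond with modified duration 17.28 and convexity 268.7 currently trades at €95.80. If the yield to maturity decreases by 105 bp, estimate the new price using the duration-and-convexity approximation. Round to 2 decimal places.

Duration effect: -D_mod·Δy = -17.28 × (-0.0105) = +0.181440
Convexity effect: ½·C·(Δy)² = 0.5 × 268.7 × (-0.0105)² = +0.0148120875
ΔP/P ≈ +0.181440 + 0.0148120875 = +0.1962520875
New price ≈ 95.80 × (1 + 0.1962520875) = 114.6009499825.

€114.60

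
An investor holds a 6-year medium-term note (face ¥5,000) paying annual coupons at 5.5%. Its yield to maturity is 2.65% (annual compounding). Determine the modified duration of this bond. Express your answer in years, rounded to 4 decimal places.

5.1908 years

Periodic yield y = 0.0265. First find Macaulay duration:
  t   CF        PV=CF/(1+0.0265)^t    t·PV
  1       275.00       267.9006       267.9006
  2       275.00       260.9845       521.9691
  3       275.00       254.2470       762.7410
  4       275.00       247.6834       990.7336
  5       275.00       241.2892     1,206.4461
  6     5,275.00     4,508.8807    27,053.2840
  Σ                  5,780.9855    30,803.0744
P = 5,780.9855; Macaulay duration = 30,803.0744 / 5,780.9855 = 5.32834 years.
Modified duration = D_Mac / (1 + y) = 5.32834 / 1.0265 = 5.19079 years.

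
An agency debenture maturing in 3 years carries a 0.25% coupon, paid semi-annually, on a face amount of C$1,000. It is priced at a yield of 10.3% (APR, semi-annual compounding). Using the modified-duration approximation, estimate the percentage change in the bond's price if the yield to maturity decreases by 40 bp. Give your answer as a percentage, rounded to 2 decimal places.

Periodic yield y = 0.0515. Modified duration first:
  t   CF        PV=CF/(1+0.0515)^t    t·PV
  1         1.25         1.1888         1.1888
  2         1.25         1.1306         2.2611
  3         1.25         1.0752         3.2255
  4         1.25         1.0225         4.0901
  5         1.25         0.9724         4.8622
  6     1,001.25       740.7759     4,444.6556
  Σ                    746.1654     4,460.2834
P = 746.1654; D_Mac = 5.97761 half-year periods = 2.98880 yrs; D_mod = 2.98880/(1+0.0515) = 2.84242 yrs.
ΔP/P ≈ -D_mod · Δy = -2.84242 × (-0.004) = +0.011370 = +1.1370%.

+1.14%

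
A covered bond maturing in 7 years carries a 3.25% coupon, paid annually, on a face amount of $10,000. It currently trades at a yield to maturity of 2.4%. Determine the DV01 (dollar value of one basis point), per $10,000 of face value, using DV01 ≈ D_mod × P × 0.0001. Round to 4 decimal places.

$6.5802

Periodic yield y = 0.024.
  t   CF        PV=CF/(1+0.024)^t    t·PV
  1       325.00       317.3828       317.3828
  2       325.00       309.9442       619.8883
  3       325.00       302.6798       908.0395
  4       325.00       295.5858     1,182.3431
  5       325.00       288.6580     1,443.2899
  6       325.00       281.8926     1,691.3554
  7    10,325.00     8,745.6152    61,219.3063
  Σ                 10,541.7583    67,381.6053
P = 10,541.7583; D_Mac = 6.39188 yrs; D_mod = 6.24207 yrs.
DV01 ≈ 6.24207 × 10,541.7583 × 0.0001 = 6.580235.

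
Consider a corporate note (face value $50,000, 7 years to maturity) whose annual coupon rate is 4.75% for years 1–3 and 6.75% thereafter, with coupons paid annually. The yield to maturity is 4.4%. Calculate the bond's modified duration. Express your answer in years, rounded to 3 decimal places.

Periodic yield y = 0.044. First find Macaulay duration:
  t   CF        PV=CF/(1+0.044)^t    t·PV
  1     2,375.00     2,274.9042     2,274.9042
  2     2,375.00     2,179.0270     4,358.0541
  3     2,375.00     2,087.1906     6,261.5719
  4     3,375.00     2,841.0036    11,364.0144
  5     3,375.00     2,721.2678    13,606.3390
  6     3,375.00     2,606.5784    15,639.4702
  7    53,375.00    39,485.2050   276,396.4352
  Σ                 54,195.1767   329,900.7889
P = 54,195.1767; Macaulay duration = 329,900.7889 / 54,195.1767 = 6.08727 years.
Modified duration = D_Mac / (1 + y) = 6.08727 / 1.044 = 5.83072 years.

5.831 years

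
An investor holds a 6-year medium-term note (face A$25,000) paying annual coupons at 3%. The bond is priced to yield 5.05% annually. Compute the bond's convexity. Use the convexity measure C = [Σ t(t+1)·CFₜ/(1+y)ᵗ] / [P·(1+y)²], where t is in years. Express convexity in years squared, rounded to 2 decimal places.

With y = 0.0505:
  t   CF        PV=CF/(1+0.0505)^t    t·PV        t(t+1)·PV
  1       750.00       713.9457       713.9457       1,427.8915
  2       750.00       679.6247     1,359.2494       4,077.7482
  3       750.00       646.9535     1,940.8606       7,763.4425
  4       750.00       615.8530     2,463.4119      12,317.0593
  5       750.00       586.2475     2,931.2373      17,587.4240
  6    25,750.00    19,160.2377   114,961.4263     804,729.9840
  Σ                 22,402.8621   124,370.1312     847,903.5495
P = 22,402.8621.
Convexity = Σ t(t+1)·PV / [P·(1+y)²] = 847,903.5495 / (22,402.8621 × 1.103550) = 34.29658.

34.30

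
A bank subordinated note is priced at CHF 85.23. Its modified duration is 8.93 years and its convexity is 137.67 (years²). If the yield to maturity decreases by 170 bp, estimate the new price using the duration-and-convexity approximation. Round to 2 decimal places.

Duration effect: -D_mod·Δy = -8.93 × (-0.017) = +0.151810
Convexity effect: ½·C·(Δy)² = 0.5 × 137.67 × (-0.017)² = +0.019893315
ΔP/P ≈ +0.151810 + 0.019893315 = +0.171703315
New price ≈ 85.23 × (1 + 0.171703315) = 99.86427353745.

CHF 99.86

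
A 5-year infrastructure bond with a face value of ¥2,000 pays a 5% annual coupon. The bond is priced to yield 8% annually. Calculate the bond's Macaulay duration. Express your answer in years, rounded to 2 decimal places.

4.51 years

Periodic yield y = 0.08. Discount each cash flow and weight by its year:
  t   CF        PV=CF/(1+0.08)^t    t·PV
  1       100.00        92.5926        92.5926
  2       100.00        85.7339       171.4678
  3       100.00        79.3832       238.1497
  4       100.00        73.5030       294.0119
  5     2,100.00     1,429.2247     7,146.1236
  Σ                  1,760.4374     7,942.3455
Price P = Σ PV = 1,760.4374.
Macaulay duration = Σ(t·PV) / P = 7,942.3455 / 1,760.4374 = 4.51158 years.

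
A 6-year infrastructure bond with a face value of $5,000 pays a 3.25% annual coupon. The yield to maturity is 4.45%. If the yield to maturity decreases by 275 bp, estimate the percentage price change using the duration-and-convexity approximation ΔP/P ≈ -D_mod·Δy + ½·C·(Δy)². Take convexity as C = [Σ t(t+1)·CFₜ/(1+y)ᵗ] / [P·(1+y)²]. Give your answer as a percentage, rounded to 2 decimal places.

+15.86%

With y = 0.0445:
  t   CF        PV=CF/(1+0.0445)^t    t·PV        t(t+1)·PV
  1       162.50       155.5768       155.5768         311.1537
  2       162.50       148.9486       297.8972         893.6917
  3       162.50       142.6028       427.8084       1,711.2335
  4       162.50       136.5273       546.1093       2,730.5465
  5       162.50       130.7107       653.5535       3,921.3210
  6     5,162.50     3,975.6615    23,853.9689     166,977.7825
  Σ                  4,690.0278    25,934.9142     176,545.7289
P = 4,690.0278; D_Mac = 5.52980 yrs; D_mod = 5.29421 yrs; C = 34.50364.
Duration effect: -5.29421 × (-0.0275) = +0.145591
Convexity effect: 0.5 × 34.50364 × (-0.0275)² = +0.0130467
ΔP/P ≈ +0.145591 + 0.0130467 = +0.158637 = +15.8637%.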